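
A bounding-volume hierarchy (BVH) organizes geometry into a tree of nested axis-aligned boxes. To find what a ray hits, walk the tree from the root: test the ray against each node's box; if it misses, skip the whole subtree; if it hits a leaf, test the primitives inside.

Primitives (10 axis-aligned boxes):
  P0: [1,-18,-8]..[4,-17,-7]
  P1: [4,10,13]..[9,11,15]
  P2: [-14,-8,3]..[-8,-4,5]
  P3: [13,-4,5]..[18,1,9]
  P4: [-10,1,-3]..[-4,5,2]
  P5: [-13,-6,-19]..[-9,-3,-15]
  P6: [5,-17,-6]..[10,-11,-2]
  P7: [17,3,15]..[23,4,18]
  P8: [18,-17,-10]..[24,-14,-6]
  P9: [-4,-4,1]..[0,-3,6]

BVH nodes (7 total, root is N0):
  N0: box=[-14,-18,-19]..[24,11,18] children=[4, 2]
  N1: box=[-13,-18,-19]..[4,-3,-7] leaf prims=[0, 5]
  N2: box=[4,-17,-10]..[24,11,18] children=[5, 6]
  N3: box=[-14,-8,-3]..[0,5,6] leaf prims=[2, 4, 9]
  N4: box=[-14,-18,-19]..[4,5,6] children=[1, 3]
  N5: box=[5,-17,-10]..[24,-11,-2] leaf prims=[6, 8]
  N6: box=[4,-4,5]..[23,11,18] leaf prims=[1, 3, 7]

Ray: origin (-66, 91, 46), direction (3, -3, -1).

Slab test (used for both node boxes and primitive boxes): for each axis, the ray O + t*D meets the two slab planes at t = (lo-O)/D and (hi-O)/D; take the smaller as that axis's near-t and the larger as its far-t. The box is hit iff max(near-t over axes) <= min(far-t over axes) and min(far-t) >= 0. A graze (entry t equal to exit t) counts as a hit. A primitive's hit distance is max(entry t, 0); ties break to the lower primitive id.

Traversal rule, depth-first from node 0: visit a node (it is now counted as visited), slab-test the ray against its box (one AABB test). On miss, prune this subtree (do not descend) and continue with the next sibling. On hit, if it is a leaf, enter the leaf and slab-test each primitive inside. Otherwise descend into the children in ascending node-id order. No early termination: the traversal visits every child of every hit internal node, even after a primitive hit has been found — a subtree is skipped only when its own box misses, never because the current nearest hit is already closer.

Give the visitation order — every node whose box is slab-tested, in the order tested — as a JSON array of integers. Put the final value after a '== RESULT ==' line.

Walk:
N0 x:[52/3,30] y:[80/3,109/3] z:[28,65] -> hit [28,30], descend [2, 4]
  N2 x:[70/3,30] y:[80/3,36] z:[28,56] -> hit [28,30], descend [5, 6]
    N5 x:[71/3,30] y:[34,36] z:[48,56] -> miss, prune
    N6 x:[70/3,89/3] y:[80/3,95/3] z:[28,41] -> hit [28,89/3] leaf, test {P1(miss), P3(miss), P7@t=29}
  N4 x:[52/3,70/3] y:[86/3,109/3] z:[40,65] -> miss, prune

order=[0, 2, 5, 6, 4]  |boxes|=5  |leaves|=1  hit=P7

== RESULT ==
[0, 2, 5, 6, 4]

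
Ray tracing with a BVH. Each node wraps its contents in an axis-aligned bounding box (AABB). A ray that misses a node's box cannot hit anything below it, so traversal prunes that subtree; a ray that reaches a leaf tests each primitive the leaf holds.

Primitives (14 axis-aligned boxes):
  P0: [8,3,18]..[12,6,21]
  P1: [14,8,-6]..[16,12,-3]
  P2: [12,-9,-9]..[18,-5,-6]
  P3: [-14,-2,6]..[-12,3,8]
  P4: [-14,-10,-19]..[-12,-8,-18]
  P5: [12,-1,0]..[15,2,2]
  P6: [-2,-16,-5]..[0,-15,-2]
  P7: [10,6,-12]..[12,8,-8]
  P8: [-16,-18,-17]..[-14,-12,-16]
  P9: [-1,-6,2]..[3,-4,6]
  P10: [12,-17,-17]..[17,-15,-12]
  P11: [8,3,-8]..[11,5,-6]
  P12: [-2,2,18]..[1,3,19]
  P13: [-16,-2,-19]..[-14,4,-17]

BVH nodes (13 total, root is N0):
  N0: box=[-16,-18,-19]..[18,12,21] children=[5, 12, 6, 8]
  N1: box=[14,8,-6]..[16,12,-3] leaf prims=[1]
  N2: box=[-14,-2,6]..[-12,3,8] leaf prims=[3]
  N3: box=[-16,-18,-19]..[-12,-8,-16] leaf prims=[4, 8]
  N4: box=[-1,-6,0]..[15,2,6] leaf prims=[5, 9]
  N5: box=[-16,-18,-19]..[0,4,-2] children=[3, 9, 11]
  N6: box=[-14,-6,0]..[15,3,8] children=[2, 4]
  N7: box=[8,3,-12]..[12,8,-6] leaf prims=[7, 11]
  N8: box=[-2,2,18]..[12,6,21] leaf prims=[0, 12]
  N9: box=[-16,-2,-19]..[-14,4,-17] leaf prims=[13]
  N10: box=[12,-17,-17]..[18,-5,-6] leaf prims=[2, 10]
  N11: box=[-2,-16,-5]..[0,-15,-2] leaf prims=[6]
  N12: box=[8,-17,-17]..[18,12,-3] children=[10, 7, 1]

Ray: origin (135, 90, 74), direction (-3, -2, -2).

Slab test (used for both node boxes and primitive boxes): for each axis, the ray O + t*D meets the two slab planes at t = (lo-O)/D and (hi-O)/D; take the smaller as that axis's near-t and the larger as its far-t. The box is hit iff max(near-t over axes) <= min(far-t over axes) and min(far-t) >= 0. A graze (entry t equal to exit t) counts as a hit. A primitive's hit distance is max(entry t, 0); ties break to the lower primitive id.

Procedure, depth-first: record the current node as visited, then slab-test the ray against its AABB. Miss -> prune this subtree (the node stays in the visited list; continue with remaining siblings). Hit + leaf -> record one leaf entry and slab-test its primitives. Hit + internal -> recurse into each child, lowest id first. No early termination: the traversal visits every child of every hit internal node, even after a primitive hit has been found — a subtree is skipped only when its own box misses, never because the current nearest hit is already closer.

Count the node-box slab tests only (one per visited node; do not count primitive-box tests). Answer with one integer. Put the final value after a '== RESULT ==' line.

Trace the traversal:
N0 x:[39,151/3] y:[39,54] z:[53/2,93/2] -> hit [39,93/2], descend [5, 6, 8, 12]
  N5 x:[45,151/3] y:[43,54] z:[38,93/2] -> hit [45,93/2], descend [3, 9, 11]
    N3 x:[49,151/3] y:[49,54] z:[45,93/2] -> miss, prune
    N9 x:[149/3,151/3] y:[43,46] z:[91/2,93/2] -> miss, prune
    N11 x:[45,137/3] y:[105/2,53] z:[38,79/2] -> miss, prune
  N6 x:[40,149/3] y:[87/2,48] z:[33,37] -> miss, prune
  N8 x:[41,137/3] y:[42,44] z:[53/2,28] -> miss, prune
  N12 x:[39,127/3] y:[39,107/2] z:[77/2,91/2] -> hit [39,127/3], descend [1, 7, 10]
    N1 x:[119/3,121/3] y:[39,41] z:[77/2,40] -> hit [119/3,40] leaf, test {P1@t=119/3}
    N7 x:[41,127/3] y:[41,87/2] z:[40,43] -> hit [41,127/3] leaf, test {P7@t=41, P11(miss)}
    N10 x:[39,41] y:[95/2,107/2] z:[40,91/2] -> miss, prune

Summary -> nodes [0, 5, 3, 9, 11, 6, 8, 12, 1, 7, 10]; box-tests=11; leaf-entries=2; first=P1

== RESULT ==
11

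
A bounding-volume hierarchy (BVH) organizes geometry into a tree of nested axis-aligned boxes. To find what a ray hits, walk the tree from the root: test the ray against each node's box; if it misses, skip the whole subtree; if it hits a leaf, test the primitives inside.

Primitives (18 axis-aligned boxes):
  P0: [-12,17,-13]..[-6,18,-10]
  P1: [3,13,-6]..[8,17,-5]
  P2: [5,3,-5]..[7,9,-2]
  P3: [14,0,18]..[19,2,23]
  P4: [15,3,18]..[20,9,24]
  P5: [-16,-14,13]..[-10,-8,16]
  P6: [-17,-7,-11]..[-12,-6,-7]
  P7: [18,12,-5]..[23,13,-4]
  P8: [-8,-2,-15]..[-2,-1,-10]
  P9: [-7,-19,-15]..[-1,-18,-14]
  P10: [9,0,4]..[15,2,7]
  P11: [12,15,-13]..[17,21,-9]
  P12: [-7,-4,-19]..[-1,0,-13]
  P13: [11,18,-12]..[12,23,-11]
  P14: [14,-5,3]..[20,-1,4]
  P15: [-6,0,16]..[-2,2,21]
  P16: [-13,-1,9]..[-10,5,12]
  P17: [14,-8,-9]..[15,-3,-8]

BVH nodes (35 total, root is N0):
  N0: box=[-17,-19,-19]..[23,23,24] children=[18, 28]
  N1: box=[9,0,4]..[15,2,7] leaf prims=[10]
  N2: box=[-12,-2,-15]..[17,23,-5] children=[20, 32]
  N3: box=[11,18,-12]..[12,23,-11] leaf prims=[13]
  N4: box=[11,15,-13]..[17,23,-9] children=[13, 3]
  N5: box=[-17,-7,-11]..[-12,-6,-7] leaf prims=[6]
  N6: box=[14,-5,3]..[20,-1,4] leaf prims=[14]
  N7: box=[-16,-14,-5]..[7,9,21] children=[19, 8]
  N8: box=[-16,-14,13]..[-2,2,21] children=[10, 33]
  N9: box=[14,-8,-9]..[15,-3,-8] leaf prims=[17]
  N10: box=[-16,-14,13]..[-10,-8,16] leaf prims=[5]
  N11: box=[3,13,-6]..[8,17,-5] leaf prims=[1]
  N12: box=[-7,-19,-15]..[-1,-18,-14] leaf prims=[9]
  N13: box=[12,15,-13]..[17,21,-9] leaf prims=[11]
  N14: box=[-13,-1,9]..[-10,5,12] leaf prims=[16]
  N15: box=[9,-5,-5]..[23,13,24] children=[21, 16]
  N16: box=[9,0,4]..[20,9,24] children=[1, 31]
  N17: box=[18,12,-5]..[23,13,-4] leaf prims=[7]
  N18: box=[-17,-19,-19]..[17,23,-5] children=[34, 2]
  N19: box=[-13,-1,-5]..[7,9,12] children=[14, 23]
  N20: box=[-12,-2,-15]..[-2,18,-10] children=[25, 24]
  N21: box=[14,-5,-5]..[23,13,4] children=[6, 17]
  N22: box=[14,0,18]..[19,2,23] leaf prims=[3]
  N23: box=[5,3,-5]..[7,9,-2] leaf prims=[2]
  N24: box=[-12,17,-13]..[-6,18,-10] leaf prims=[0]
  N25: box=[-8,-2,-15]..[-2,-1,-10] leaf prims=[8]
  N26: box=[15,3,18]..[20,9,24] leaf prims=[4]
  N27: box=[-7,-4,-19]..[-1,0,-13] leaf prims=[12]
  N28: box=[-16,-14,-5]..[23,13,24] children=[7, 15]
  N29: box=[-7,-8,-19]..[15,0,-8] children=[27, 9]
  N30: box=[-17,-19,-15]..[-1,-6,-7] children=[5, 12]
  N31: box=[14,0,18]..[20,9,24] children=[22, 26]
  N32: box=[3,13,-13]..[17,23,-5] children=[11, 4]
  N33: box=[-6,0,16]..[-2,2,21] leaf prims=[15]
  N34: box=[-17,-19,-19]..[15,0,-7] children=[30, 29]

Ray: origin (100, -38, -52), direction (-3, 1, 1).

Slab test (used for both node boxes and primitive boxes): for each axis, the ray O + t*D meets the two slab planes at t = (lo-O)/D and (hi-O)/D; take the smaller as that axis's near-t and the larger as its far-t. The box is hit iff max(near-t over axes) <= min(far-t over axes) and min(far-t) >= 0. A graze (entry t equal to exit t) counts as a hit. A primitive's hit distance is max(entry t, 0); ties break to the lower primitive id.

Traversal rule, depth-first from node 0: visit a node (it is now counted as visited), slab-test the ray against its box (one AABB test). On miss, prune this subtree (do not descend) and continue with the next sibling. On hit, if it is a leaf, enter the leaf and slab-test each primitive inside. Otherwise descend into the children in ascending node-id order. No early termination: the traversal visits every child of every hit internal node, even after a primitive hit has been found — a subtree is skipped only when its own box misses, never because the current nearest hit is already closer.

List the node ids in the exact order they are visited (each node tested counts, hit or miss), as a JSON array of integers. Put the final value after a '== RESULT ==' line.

Traverse from the root:
N0 x:[77/3,39] y:[19,61] z:[33,76] -> hit [33,39], descend [18, 28]
  N18 x:[83/3,39] y:[19,61] z:[33,47] -> hit [33,39], descend [2, 34]
    N2 x:[83/3,112/3] y:[36,61] z:[37,47] -> hit [37,112/3], descend [20, 32]
      N20 x:[34,112/3] y:[36,56] z:[37,42] -> hit [37,112/3], descend [24, 25]
        N24 x:[106/3,112/3] y:[55,56] z:[39,42] -> miss, prune
        N25 x:[34,36] y:[36,37] z:[37,42] -> miss, prune
      N32 x:[83/3,97/3] y:[51,61] z:[39,47] -> miss, prune
    N34 x:[85/3,39] y:[19,38] z:[33,45] -> hit [33,38], descend [29, 30]
      N29 x:[85/3,107/3] y:[30,38] z:[33,44] -> hit [33,107/3], descend [9, 27]
        N9 x:[85/3,86/3] y:[30,35] z:[43,44] -> miss, prune
        N27 x:[101/3,107/3] y:[34,38] z:[33,39] -> hit [34,107/3] leaf, test {P12@t=34}
      N30 x:[101/3,39] y:[19,32] z:[37,45] -> miss, prune
  N28 x:[77/3,116/3] y:[24,51] z:[47,76] -> miss, prune

Visited [0, 18, 2, 20, 24, 25, 32, 34, 29, 9, 27, 30, 28]. Tests: 13 box, 1 leaf. Nearest: P12.

== RESULT ==
[0, 18, 2, 20, 24, 25, 32, 34, 29, 9, 27, 30, 28]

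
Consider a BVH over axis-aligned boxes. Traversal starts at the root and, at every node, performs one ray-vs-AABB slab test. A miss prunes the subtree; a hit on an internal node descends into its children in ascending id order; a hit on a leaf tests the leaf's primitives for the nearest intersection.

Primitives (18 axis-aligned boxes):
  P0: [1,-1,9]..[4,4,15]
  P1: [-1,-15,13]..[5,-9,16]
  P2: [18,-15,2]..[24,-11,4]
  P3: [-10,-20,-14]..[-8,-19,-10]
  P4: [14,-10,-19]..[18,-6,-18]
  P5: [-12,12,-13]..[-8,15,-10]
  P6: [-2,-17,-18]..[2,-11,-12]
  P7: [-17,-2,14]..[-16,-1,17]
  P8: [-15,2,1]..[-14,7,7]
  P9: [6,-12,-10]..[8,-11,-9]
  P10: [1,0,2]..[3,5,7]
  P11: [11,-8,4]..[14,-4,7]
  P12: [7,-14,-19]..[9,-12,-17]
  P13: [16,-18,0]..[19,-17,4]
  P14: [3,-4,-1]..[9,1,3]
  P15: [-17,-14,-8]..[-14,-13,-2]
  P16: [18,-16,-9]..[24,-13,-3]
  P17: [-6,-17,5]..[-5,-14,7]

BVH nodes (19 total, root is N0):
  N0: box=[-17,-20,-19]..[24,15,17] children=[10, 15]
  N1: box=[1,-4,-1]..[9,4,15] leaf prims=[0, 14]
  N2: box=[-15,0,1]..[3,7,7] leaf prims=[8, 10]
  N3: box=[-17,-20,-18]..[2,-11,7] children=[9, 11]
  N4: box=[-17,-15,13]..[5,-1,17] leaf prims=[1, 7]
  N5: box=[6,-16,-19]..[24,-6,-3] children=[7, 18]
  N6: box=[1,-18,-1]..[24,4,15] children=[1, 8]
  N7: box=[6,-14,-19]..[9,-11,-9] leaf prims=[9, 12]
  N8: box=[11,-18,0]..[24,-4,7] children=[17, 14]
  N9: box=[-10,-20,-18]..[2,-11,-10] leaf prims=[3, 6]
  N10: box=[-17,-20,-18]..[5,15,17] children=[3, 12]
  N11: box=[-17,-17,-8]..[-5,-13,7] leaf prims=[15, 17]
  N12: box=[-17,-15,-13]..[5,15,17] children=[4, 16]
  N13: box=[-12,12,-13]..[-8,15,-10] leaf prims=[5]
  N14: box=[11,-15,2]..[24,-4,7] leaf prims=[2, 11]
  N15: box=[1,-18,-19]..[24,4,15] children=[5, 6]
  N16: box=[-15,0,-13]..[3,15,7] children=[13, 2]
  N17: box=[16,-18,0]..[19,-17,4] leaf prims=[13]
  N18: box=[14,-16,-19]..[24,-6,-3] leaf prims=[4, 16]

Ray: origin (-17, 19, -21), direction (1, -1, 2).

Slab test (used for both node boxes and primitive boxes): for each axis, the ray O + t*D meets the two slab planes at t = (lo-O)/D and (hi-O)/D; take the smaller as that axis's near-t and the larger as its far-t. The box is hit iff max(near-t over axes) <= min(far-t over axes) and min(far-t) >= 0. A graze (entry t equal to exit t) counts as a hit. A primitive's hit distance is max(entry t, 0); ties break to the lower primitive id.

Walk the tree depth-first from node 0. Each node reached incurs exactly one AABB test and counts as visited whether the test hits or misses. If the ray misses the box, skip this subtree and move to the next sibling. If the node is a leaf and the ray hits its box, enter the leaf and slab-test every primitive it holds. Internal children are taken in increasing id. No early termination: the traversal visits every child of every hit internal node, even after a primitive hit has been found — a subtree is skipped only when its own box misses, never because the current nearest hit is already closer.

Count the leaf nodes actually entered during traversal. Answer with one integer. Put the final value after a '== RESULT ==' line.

Traverse from the root:
N0 x:[0,41] y:[4,39] z:[1,19] -> hit [4,19], descend [10, 15]
  N10 x:[0,22] y:[4,39] z:[3/2,19] -> hit [4,19], descend [3, 12]
    N3 x:[0,19] y:[30,39] z:[3/2,14] -> miss, prune
    N12 x:[0,22] y:[4,34] z:[4,19] -> hit [4,19], descend [4, 16]
      N4 x:[0,22] y:[20,34] z:[17,19] -> miss, prune
      N16 x:[2,20] y:[4,19] z:[4,14] -> hit [4,14], descend [2, 13]
        N2 x:[2,20] y:[12,19] z:[11,14] -> hit [12,14] leaf, test {P8(miss), P10(miss)}
        N13 x:[5,9] y:[4,7] z:[4,11/2] -> hit [5,11/2] leaf, test {P5@t=5}
  N15 x:[18,41] y:[15,37] z:[1,18] -> hit [18,18], descend [5, 6]
    N5 x:[23,41] y:[25,35] z:[1,9] -> miss, prune
    N6 x:[18,41] y:[15,37] z:[10,18] -> hit [18,18], descend [1, 8]
      N1 x:[18,26] y:[15,23] z:[10,18] -> hit [18,18] leaf, test {P0@t=18, P14(miss)}
      N8 x:[28,41] y:[23,37] z:[21/2,14] -> miss, prune

Summary -> nodes [0, 10, 3, 12, 4, 16, 2, 13, 15, 5, 6, 1, 8]; box-tests=13; leaf-entries=3; first=P5

== RESULT ==
3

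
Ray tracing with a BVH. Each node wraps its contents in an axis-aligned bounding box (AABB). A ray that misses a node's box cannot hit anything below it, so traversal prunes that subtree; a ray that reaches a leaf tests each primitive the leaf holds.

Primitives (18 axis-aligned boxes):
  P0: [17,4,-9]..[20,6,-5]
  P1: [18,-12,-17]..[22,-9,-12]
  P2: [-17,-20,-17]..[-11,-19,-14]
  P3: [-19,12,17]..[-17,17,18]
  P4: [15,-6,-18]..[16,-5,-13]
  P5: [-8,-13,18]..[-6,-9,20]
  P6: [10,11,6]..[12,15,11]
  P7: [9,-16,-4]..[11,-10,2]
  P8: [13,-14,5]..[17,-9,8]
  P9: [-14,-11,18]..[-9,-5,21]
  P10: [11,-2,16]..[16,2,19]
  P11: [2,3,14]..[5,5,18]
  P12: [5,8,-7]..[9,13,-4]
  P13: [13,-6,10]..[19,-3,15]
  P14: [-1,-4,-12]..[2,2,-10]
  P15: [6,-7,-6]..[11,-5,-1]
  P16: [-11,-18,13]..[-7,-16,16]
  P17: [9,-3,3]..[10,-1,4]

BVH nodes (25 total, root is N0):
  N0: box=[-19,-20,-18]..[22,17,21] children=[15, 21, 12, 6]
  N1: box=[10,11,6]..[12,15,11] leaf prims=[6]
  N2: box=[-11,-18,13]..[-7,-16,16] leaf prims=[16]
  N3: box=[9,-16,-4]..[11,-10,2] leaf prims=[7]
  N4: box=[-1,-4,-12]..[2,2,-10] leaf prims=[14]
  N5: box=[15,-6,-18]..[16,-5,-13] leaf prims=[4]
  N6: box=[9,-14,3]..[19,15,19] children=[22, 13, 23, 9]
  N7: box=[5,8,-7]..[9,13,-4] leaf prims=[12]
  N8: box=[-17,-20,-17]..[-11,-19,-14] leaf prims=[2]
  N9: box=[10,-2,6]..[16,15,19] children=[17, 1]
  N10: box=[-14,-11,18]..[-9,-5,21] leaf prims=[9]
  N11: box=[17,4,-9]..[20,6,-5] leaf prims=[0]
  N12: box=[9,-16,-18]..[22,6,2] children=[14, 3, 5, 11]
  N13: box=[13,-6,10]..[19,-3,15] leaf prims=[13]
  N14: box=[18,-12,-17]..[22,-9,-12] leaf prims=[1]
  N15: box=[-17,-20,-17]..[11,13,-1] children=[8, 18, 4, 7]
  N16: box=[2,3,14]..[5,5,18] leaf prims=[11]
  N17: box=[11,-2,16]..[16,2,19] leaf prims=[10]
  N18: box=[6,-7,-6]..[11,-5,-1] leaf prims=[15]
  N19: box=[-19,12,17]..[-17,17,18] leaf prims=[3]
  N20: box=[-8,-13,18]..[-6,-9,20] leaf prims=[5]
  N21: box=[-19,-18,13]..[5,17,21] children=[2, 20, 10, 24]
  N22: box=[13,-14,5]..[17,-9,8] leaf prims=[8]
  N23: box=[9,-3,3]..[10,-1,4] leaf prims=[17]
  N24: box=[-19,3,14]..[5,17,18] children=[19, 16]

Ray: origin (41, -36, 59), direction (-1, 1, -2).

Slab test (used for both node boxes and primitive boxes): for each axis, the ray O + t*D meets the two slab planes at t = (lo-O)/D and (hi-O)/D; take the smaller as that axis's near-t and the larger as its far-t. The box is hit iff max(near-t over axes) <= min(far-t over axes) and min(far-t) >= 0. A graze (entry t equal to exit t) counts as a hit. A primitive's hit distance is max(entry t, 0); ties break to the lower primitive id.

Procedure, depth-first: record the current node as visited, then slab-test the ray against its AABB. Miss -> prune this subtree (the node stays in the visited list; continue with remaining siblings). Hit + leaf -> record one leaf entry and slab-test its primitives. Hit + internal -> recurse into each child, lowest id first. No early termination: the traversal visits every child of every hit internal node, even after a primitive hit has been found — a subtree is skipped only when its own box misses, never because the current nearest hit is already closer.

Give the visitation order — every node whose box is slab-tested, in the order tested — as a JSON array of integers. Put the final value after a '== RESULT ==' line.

Walk:
N0 x:[19,60] y:[16,53] z:[19,77/2] -> hit [19,77/2], descend [6, 12, 15, 21]
  N6 x:[22,32] y:[22,51] z:[20,28] -> hit [22,28], descend [9, 13, 22, 23]
    N9 x:[25,31] y:[34,51] z:[20,53/2] -> miss, prune
    N13 x:[22,28] y:[30,33] z:[22,49/2] -> miss, prune
    N22 x:[24,28] y:[22,27] z:[51/2,27] -> hit [51/2,27] leaf, test {P8@t=51/2}
    N23 x:[31,32] y:[33,35] z:[55/2,28] -> miss, prune
  N12 x:[19,32] y:[20,42] z:[57/2,77/2] -> hit [57/2,32], descend [3, 5, 11, 14]
    N3 x:[30,32] y:[20,26] z:[57/2,63/2] -> miss, prune
    N5 x:[25,26] y:[30,31] z:[36,77/2] -> miss, prune
    N11 x:[21,24] y:[40,42] z:[32,34] -> miss, prune
    N14 x:[19,23] y:[24,27] z:[71/2,38] -> miss, prune
  N15 x:[30,58] y:[16,49] z:[30,38] -> hit [30,38], descend [4, 7, 8, 18]
    N4 x:[39,42] y:[32,38] z:[69/2,71/2] -> miss, prune
    N7 x:[32,36] y:[44,49] z:[63/2,33] -> miss, prune
    N8 x:[52,58] y:[16,17] z:[73/2,38] -> miss, prune
    N18 x:[30,35] y:[29,31] z:[30,65/2] -> hit [30,31] leaf, test {P15@t=30}
  N21 x:[36,60] y:[18,53] z:[19,23] -> miss, prune

order=[0, 6, 9, 13, 22, 23, 12, 3, 5, 11, 14, 15, 4, 7, 8, 18, 21]  |boxes|=17  |leaves|=2  hit=P8

== RESULT ==
[0, 6, 9, 13, 22, 23, 12, 3, 5, 11, 14, 15, 4, 7, 8, 18, 21]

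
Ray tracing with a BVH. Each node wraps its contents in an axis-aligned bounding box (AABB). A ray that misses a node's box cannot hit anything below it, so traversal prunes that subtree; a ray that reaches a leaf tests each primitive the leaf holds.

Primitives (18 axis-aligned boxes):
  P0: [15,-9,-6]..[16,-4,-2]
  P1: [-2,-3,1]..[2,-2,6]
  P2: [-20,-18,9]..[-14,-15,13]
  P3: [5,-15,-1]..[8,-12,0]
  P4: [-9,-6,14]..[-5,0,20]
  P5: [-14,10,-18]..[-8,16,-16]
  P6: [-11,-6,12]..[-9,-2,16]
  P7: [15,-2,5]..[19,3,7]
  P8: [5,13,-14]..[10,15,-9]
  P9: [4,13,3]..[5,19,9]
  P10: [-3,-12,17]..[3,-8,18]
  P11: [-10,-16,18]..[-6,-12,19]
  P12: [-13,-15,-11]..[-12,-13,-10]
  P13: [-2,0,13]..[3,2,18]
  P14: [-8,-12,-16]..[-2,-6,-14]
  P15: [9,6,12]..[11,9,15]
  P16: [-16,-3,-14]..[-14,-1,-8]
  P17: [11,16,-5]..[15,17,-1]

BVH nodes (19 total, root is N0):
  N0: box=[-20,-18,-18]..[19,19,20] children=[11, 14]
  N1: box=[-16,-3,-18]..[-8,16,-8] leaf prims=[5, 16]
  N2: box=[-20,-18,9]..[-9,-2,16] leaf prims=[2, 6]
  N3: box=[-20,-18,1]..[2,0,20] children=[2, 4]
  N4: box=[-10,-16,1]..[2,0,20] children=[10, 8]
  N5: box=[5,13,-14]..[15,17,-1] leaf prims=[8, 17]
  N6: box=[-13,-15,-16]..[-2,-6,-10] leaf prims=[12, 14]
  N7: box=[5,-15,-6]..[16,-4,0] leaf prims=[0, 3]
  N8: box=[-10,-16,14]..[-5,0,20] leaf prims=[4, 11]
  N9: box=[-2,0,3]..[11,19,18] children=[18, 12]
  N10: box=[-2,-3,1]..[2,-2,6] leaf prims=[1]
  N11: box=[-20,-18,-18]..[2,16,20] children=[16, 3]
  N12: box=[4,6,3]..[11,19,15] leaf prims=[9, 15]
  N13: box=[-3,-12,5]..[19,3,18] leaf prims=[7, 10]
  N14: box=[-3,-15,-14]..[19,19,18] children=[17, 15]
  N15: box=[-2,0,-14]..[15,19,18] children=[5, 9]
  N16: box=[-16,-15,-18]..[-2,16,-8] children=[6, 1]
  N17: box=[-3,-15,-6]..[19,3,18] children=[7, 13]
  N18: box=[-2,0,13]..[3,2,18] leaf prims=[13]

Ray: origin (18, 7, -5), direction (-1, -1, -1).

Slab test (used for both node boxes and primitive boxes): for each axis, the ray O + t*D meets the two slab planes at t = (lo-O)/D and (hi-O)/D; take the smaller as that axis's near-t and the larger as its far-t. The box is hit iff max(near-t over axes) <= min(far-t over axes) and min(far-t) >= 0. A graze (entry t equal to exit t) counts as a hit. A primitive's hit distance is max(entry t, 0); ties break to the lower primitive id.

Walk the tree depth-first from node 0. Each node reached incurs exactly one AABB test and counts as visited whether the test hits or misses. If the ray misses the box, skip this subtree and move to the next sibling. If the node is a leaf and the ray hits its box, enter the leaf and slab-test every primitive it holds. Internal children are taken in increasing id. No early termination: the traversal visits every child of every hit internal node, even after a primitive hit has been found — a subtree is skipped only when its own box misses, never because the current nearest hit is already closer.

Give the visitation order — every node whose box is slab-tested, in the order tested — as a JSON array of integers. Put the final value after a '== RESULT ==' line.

Traverse from the root:
N0 x:[-1,38] y:[-12,25] z:[-25,13] -> hit [-1,13], descend [11, 14]
  N11 x:[16,38] y:[-9,25] z:[-25,13] -> miss, prune
  N14 x:[-1,21] y:[-12,22] z:[-23,9] -> hit [-1,9], descend [15, 17]
    N15 x:[3,20] y:[-12,7] z:[-23,9] -> hit [3,7], descend [5, 9]
      N5 x:[3,13] y:[-10,-6] z:[-4,9] -> miss, prune
      N9 x:[7,20] y:[-12,7] z:[-23,-8] -> miss, prune
    N17 x:[-1,21] y:[4,22] z:[-23,1] -> miss, prune

order=[0, 11, 14, 15, 5, 9, 17]  |boxes|=7  |leaves|=0  hit=miss

== RESULT ==
[0, 11, 14, 15, 5, 9, 17]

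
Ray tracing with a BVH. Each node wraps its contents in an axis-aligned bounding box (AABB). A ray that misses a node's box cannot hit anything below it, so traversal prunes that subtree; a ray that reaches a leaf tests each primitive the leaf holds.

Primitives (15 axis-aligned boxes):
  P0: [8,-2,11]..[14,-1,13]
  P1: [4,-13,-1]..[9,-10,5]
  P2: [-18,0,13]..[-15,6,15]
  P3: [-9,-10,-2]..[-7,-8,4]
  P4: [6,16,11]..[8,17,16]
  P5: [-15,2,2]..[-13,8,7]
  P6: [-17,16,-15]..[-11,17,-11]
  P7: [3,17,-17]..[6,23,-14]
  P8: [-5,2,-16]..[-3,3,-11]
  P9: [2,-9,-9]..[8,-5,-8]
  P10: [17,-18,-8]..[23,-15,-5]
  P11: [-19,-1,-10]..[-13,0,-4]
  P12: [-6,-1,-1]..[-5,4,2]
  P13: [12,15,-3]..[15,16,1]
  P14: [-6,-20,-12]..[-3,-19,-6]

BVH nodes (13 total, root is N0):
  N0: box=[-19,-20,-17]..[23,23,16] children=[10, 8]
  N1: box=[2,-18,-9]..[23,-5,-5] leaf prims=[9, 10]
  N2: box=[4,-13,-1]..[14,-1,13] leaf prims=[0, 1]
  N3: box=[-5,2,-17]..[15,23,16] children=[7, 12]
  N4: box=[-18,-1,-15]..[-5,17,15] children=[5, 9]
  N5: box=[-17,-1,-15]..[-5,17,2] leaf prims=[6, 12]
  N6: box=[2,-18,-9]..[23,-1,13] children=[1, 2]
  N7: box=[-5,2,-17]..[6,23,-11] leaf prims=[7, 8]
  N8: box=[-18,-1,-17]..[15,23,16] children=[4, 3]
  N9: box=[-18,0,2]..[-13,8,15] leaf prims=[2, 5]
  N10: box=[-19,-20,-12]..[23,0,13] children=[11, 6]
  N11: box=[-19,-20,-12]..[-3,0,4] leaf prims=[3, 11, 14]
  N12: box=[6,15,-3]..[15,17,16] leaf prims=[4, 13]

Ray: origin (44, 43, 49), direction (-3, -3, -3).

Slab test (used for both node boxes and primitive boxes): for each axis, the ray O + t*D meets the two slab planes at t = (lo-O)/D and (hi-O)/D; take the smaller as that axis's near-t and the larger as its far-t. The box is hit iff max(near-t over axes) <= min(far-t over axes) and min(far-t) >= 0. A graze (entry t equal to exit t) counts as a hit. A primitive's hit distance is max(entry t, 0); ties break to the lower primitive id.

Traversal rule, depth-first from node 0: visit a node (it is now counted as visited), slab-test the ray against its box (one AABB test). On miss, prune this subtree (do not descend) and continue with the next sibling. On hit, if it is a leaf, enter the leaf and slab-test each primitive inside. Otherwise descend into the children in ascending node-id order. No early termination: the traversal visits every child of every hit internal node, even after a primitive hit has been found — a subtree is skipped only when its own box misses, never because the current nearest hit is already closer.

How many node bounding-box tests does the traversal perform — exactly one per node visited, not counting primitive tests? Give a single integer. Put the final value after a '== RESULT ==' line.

Walk:
N0 x:[7,21] y:[20/3,21] z:[11,22] -> hit [11,21], descend [8, 10]
  N8 x:[29/3,62/3] y:[20/3,44/3] z:[11,22] -> hit [11,44/3], descend [3, 4]
    N3 x:[29/3,49/3] y:[20/3,41/3] z:[11,22] -> hit [11,41/3], descend [7, 12]
      N7 x:[38/3,49/3] y:[20/3,41/3] z:[20,22] -> miss, prune
      N12 x:[29/3,38/3] y:[26/3,28/3] z:[11,52/3] -> miss, prune
    N4 x:[49/3,62/3] y:[26/3,44/3] z:[34/3,64/3] -> miss, prune
  N10 x:[7,21] y:[43/3,21] z:[12,61/3] -> hit [43/3,61/3], descend [6, 11]
    N6 x:[7,14] y:[44/3,61/3] z:[12,58/3] -> miss, prune
    N11 x:[47/3,21] y:[43/3,21] z:[15,61/3] -> hit [47/3,61/3] leaf, test {P3@t=17, P11(miss), P14(miss)}

Summary -> nodes [0, 8, 3, 7, 12, 4, 10, 6, 11]; box-tests=9; leaf-entries=1; first=P3

== RESULT ==
9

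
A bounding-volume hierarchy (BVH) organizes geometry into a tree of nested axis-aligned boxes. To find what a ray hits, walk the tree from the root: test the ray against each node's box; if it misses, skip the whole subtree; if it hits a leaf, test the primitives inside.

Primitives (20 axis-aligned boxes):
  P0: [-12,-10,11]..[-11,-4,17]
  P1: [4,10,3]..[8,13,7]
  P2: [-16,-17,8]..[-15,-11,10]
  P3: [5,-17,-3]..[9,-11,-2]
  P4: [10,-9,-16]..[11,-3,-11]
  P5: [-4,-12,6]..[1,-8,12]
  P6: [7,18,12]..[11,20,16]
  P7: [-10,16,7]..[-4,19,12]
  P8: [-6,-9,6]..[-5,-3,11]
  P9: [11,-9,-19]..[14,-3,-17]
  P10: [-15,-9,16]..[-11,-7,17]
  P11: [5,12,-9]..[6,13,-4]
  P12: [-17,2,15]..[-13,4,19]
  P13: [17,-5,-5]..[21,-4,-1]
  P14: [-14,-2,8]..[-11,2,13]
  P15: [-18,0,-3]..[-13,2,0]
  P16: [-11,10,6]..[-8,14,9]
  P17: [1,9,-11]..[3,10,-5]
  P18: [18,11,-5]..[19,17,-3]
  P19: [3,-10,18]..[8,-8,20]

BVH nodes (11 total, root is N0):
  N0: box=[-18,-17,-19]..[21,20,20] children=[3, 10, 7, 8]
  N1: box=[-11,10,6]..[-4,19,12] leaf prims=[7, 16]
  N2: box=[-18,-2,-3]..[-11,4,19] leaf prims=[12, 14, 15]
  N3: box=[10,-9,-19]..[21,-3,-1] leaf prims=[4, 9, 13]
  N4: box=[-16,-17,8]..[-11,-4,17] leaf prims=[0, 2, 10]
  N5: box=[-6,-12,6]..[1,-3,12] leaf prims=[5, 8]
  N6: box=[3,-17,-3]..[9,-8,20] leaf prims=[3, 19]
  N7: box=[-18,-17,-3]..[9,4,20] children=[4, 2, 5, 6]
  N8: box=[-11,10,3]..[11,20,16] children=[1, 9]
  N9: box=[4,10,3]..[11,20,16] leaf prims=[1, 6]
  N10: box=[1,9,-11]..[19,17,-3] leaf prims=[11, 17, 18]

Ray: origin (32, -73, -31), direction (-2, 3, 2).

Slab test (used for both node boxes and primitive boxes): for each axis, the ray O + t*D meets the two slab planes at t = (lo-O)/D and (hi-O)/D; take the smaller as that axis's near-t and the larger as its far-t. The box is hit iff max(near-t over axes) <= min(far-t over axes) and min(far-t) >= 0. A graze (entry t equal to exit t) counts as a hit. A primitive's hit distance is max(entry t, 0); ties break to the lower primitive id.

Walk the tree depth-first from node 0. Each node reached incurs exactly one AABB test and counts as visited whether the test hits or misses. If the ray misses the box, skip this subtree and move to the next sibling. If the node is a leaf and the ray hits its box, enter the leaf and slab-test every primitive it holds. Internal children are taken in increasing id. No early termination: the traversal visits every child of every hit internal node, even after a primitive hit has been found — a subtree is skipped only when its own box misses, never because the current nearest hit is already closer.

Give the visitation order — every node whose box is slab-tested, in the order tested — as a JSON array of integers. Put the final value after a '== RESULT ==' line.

Trace the traversal:
N0 x:[11/2,25] y:[56/3,31] z:[6,51/2] -> hit [56/3,25], descend [3, 7, 8, 10]
  N3 x:[11/2,11] y:[64/3,70/3] z:[6,15] -> miss, prune
  N7 x:[23/2,25] y:[56/3,77/3] z:[14,51/2] -> hit [56/3,25], descend [2, 4, 5, 6]
    N2 x:[43/2,25] y:[71/3,77/3] z:[14,25] -> hit [71/3,25] leaf, test {P12(miss), P14(miss), P15(miss)}
    N4 x:[43/2,24] y:[56/3,23] z:[39/2,24] -> hit [43/2,23] leaf, test {P0@t=43/2, P2(miss), P10(miss)}
    N5 x:[31/2,19] y:[61/3,70/3] z:[37/2,43/2] -> miss, prune
    N6 x:[23/2,29/2] y:[56/3,65/3] z:[14,51/2] -> miss, prune
  N8 x:[21/2,43/2] y:[83/3,31] z:[17,47/2] -> miss, prune
  N10 x:[13/2,31/2] y:[82/3,30] z:[10,14] -> miss, prune

9 AABB tests over nodes [0, 3, 7, 2, 4, 5, 6, 8, 10]; 2 leaves entered; closest P0.

== RESULT ==
[0, 3, 7, 2, 4, 5, 6, 8, 10]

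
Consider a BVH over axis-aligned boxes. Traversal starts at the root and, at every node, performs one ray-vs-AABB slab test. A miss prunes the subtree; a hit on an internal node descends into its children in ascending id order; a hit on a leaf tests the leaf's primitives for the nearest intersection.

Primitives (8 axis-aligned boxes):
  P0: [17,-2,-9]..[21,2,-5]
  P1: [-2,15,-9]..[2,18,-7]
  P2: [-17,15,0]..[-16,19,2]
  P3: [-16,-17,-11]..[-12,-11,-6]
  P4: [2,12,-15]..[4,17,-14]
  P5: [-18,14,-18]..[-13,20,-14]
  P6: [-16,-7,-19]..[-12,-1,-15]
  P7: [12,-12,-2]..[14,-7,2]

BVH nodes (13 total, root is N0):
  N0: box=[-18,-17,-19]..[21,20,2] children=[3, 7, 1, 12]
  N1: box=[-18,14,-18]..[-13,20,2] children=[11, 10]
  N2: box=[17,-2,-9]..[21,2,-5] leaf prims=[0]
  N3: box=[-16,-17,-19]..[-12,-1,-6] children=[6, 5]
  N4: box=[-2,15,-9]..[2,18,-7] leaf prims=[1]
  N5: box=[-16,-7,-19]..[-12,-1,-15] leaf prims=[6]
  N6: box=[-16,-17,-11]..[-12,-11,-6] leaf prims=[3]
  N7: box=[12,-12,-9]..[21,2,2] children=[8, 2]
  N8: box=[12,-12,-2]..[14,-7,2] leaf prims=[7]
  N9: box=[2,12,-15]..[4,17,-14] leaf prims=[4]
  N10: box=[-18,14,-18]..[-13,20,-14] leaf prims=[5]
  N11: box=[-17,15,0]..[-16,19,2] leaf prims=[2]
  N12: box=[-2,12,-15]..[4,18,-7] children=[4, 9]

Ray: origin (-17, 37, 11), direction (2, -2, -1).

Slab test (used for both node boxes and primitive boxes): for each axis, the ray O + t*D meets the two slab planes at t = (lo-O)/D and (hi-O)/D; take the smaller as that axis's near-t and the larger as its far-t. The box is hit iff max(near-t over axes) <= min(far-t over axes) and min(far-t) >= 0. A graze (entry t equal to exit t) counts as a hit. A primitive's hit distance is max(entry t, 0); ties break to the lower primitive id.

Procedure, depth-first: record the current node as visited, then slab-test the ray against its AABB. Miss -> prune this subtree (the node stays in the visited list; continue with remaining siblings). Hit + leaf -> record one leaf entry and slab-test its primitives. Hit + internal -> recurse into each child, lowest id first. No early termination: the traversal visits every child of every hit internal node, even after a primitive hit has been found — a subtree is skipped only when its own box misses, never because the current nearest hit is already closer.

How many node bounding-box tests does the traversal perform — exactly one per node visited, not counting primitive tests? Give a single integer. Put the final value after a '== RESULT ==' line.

Traverse from the root:
N0 x:[-1/2,19] y:[17/2,27] z:[9,30] -> hit [9,19], descend [1, 3, 7, 12]
  N1 x:[-1/2,2] y:[17/2,23/2] z:[9,29] -> miss, prune
  N3 x:[1/2,5/2] y:[19,27] z:[17,30] -> miss, prune
  N7 x:[29/2,19] y:[35/2,49/2] z:[9,20] -> hit [35/2,19], descend [2, 8]
    N2 x:[17,19] y:[35/2,39/2] z:[16,20] -> hit [35/2,19] leaf, test {P0@t=35/2}
    N8 x:[29/2,31/2] y:[22,49/2] z:[9,13] -> miss, prune
  N12 x:[15/2,21/2] y:[19/2,25/2] z:[18,26] -> miss, prune

Summary -> nodes [0, 1, 3, 7, 2, 8, 12]; box-tests=7; leaf-entries=1; first=P0

== RESULT ==
7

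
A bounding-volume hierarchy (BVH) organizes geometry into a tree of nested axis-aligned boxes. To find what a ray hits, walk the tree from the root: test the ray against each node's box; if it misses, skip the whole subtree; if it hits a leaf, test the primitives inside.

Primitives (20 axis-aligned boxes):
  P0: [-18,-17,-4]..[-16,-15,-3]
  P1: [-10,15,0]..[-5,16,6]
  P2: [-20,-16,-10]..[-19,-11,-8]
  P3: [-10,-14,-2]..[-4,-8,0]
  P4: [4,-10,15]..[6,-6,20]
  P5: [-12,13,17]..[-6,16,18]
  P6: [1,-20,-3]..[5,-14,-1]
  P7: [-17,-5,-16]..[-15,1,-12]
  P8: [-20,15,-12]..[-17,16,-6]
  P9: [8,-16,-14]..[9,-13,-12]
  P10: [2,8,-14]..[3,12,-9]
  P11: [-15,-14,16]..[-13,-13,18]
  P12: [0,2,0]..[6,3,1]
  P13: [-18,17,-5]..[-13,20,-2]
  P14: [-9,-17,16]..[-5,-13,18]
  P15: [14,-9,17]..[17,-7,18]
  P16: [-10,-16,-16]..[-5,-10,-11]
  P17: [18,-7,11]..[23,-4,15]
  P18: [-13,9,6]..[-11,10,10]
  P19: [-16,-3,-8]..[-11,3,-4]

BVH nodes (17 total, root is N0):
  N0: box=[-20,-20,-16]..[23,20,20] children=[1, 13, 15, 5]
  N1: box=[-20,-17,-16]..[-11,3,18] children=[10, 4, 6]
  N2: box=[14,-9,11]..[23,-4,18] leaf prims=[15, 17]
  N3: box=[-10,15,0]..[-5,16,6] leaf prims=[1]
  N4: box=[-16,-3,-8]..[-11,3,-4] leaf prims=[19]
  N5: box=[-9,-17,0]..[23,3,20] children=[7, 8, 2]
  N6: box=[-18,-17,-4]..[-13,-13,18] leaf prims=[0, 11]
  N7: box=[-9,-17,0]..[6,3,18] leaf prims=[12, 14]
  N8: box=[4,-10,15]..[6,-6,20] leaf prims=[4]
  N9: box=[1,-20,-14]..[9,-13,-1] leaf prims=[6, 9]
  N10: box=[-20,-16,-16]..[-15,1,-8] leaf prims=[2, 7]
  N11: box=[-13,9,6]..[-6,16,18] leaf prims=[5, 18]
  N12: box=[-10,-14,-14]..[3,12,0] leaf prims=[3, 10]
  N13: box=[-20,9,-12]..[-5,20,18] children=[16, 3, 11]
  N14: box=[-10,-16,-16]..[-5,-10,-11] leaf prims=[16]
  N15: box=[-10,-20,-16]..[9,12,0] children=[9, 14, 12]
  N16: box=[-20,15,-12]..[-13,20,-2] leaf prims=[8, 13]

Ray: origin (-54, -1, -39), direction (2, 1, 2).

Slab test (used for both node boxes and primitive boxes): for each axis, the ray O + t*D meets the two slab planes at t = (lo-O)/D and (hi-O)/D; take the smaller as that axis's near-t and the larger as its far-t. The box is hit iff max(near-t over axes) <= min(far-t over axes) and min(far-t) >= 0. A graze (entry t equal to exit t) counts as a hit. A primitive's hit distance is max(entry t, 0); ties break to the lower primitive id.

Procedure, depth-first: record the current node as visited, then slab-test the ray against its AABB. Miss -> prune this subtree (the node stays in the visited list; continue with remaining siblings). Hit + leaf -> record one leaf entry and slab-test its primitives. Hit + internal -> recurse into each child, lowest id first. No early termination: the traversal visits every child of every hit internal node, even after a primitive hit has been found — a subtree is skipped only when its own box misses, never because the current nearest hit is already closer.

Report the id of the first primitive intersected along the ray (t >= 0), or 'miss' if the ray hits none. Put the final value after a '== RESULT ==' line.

Walk:
N0 x:[17,77/2] y:[-19,21] z:[23/2,59/2] -> hit [17,21], descend [1, 5, 13, 15]
  N1 x:[17,43/2] y:[-16,4] z:[23/2,57/2] -> miss, prune
  N5 x:[45/2,77/2] y:[-16,4] z:[39/2,59/2] -> miss, prune
  N13 x:[17,49/2] y:[10,21] z:[27/2,57/2] -> hit [17,21], descend [3, 11, 16]
    N3 x:[22,49/2] y:[16,17] z:[39/2,45/2] -> miss, prune
    N11 x:[41/2,24] y:[10,17] z:[45/2,57/2] -> miss, prune
    N16 x:[17,41/2] y:[16,21] z:[27/2,37/2] -> hit [17,37/2] leaf, test {P8(miss), P13@t=18}
  N15 x:[22,63/2] y:[-19,13] z:[23/2,39/2] -> miss, prune

Visited [0, 1, 5, 13, 3, 11, 16, 15]. Tests: 8 box, 1 leaf. Nearest: P13.

== RESULT ==
13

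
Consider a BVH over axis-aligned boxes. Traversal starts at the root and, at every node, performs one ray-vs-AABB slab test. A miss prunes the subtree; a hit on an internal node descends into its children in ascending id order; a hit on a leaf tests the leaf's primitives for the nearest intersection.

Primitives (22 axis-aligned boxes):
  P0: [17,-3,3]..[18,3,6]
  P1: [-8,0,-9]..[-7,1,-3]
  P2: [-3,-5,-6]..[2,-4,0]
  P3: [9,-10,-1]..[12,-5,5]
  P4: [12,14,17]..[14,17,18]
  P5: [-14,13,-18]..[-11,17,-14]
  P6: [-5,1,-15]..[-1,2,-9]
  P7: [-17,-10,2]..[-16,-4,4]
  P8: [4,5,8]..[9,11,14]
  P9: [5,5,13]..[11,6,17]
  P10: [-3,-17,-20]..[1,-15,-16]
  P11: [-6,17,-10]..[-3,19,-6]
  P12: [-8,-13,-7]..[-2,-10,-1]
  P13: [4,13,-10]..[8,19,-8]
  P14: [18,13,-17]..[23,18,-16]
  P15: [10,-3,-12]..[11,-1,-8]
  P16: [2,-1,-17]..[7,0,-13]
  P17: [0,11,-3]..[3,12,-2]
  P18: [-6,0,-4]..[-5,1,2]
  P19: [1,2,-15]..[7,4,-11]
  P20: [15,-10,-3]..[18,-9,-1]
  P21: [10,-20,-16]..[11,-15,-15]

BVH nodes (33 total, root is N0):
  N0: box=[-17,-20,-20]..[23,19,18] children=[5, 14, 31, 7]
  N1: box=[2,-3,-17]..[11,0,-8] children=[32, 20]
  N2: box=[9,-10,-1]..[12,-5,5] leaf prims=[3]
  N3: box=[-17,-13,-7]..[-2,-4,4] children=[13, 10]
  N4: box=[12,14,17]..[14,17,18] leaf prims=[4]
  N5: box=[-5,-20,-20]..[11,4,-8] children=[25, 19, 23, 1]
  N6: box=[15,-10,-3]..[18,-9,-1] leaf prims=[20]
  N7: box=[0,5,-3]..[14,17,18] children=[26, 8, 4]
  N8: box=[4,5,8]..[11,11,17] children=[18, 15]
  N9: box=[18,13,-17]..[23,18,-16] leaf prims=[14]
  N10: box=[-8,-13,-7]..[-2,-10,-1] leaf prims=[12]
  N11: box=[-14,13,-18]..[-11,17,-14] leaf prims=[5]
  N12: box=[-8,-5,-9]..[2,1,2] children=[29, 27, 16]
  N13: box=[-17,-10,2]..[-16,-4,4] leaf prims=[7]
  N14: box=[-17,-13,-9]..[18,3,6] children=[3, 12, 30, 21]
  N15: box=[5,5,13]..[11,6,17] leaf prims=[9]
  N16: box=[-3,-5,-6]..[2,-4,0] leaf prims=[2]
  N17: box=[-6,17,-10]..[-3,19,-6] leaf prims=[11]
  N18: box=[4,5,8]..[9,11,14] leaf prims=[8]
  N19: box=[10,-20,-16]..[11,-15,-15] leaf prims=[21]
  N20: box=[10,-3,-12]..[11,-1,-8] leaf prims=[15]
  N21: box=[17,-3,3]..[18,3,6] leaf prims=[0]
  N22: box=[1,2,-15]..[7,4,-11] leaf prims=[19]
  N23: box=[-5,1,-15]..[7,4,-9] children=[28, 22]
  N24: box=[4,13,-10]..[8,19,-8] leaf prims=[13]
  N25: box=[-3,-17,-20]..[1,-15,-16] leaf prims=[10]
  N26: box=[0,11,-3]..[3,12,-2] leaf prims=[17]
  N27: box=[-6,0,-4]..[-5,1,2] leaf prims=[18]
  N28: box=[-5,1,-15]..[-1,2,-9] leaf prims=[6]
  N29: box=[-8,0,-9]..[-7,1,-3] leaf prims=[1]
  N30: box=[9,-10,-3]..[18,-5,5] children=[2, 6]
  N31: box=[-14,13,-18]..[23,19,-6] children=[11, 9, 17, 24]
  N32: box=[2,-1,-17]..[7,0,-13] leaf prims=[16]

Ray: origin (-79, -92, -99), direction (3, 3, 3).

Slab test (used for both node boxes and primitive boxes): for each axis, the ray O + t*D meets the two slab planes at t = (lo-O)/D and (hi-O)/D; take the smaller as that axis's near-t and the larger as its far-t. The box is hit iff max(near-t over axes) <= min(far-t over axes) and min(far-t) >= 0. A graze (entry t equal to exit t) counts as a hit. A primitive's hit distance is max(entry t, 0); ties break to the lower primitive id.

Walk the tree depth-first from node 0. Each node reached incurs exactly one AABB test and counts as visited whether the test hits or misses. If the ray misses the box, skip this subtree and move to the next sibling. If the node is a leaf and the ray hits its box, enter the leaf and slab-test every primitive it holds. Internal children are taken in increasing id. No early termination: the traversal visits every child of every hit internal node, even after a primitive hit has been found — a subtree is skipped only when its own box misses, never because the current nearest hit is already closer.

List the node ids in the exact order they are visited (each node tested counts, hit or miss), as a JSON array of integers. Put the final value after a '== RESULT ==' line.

Walk:
N0 x:[62/3,34] y:[24,37] z:[79/3,39] -> hit [79/3,34], descend [5, 7, 14, 31]
  N5 x:[74/3,30] y:[24,32] z:[79/3,91/3] -> hit [79/3,30], descend [1, 19, 23, 25]
    N1 x:[27,30] y:[89/3,92/3] z:[82/3,91/3] -> hit [89/3,30], descend [20, 32]
      N20 x:[89/3,30] y:[89/3,91/3] z:[29,91/3] -> hit [89/3,30] leaf, test {P15@t=89/3}
      N32 x:[27,86/3] y:[91/3,92/3] z:[82/3,86/3] -> miss, prune
    N19 x:[89/3,30] y:[24,77/3] z:[83/3,28] -> miss, prune
    N23 x:[74/3,86/3] y:[31,32] z:[28,30] -> miss, prune
    N25 x:[76/3,80/3] y:[25,77/3] z:[79/3,83/3] -> miss, prune
  N7 x:[79/3,31] y:[97/3,109/3] z:[32,39] -> miss, prune
  N14 x:[62/3,97/3] y:[79/3,95/3] z:[30,35] -> hit [30,95/3], descend [3, 12, 21, 30]
    N3 x:[62/3,77/3] y:[79/3,88/3] z:[92/3,103/3] -> miss, prune
    N12 x:[71/3,27] y:[29,31] z:[30,101/3] -> miss, prune
    N21 x:[32,97/3] y:[89/3,95/3] z:[34,35] -> miss, prune
    N30 x:[88/3,97/3] y:[82/3,29] z:[32,104/3] -> miss, prune
  N31 x:[65/3,34] y:[35,37] z:[27,31] -> miss, prune

Visited [0, 5, 1, 20, 32, 19, 23, 25, 7, 14, 3, 12, 21, 30, 31]. Tests: 15 box, 1 leaf. Nearest: P15.

== RESULT ==
[0, 5, 1, 20, 32, 19, 23, 25, 7, 14, 3, 12, 21, 30, 31]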